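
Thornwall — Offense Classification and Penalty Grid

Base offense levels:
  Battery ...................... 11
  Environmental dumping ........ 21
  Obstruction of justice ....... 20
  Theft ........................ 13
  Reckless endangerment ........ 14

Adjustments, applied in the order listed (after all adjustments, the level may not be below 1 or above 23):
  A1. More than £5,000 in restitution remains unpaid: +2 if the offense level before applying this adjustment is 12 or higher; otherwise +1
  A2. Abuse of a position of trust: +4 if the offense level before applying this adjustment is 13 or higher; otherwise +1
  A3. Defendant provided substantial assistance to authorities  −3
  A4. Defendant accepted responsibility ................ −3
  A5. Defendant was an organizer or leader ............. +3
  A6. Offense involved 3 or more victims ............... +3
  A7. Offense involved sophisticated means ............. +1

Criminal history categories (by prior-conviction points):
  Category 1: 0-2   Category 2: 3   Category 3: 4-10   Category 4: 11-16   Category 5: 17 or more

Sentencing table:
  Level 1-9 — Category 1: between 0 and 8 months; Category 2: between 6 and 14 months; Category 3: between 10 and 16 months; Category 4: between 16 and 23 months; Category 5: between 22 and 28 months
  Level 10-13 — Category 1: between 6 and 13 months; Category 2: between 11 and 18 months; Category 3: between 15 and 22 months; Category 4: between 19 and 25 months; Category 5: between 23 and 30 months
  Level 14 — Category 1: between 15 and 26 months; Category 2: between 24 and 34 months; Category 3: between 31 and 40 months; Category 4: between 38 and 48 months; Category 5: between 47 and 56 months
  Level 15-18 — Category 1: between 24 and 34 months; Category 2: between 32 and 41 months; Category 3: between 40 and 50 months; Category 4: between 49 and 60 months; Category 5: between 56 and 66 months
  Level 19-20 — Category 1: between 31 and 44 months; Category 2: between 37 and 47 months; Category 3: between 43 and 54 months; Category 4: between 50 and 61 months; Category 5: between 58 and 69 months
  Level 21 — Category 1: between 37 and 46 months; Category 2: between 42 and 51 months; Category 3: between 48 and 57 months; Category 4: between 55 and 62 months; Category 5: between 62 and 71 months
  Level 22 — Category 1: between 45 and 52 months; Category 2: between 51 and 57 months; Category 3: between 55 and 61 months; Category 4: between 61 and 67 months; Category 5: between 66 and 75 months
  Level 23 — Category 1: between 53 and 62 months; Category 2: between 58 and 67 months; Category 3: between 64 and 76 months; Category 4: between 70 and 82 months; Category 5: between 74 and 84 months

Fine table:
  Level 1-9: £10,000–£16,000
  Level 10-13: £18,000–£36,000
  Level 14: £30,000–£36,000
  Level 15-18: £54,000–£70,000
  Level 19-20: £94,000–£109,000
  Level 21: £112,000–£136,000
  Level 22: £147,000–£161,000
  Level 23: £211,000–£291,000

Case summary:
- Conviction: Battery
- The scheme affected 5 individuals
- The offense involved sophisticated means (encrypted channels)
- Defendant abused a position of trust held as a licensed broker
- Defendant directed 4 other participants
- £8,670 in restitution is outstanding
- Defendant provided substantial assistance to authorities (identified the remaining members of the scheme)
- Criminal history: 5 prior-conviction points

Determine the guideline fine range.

Base offense level for battery: 11.
A1 applies (level before this adjustment is 11 < 12, so +1): 11 + 1 = 12.
A2 applies (level before this adjustment is 12 < 13, so +1): 12 + 1 = 13.
A3 applies: 13 − 3 = 10.
A4 does not apply.
A5 applies: 10 + 3 = 13.
A6 applies: 13 + 3 = 16.
A7 applies: 16 + 1 = 17.
Final offense level: 17.
Level 17 falls in the 15-18 band.
Fine table: Level 15-18 → £54,000–£70,000.

£54,000–£70,000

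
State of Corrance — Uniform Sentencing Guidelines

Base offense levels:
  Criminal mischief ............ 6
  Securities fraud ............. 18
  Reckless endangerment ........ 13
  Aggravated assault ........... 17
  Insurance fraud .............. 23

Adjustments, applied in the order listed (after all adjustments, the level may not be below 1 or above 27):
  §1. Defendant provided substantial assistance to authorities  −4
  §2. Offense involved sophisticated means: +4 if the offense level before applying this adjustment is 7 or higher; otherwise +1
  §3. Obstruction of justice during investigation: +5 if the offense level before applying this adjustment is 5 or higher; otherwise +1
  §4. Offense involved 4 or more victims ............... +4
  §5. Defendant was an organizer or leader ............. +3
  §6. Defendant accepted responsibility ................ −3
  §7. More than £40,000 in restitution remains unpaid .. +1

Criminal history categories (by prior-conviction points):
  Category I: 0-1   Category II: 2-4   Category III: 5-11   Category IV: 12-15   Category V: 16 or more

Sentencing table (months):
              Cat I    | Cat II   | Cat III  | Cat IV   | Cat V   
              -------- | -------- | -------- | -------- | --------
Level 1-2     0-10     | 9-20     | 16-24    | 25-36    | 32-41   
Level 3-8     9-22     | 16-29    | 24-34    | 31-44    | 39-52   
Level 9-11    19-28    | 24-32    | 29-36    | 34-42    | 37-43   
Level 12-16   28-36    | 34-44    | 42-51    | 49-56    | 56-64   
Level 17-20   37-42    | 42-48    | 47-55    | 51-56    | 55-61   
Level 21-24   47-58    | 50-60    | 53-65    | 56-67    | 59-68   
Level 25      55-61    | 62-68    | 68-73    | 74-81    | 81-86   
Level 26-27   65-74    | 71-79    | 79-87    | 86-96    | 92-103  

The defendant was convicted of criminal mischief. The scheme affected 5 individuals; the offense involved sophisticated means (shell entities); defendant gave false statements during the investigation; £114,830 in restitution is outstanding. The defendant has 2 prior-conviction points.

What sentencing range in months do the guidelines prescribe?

Base offense level for criminal mischief: 6.
§1 does not apply.
§2 applies (level before this adjustment is 6 < 7, so +1): 6 + 1 = 7.
§3 applies (level before this adjustment is 7 ≥ 5, so +5): 7 + 5 = 12.
§4 applies: 12 + 4 = 16.
§7 applies: 16 + 1 = 17.
Final offense level: 17.
Criminal history: 2 prior points → Category II (2-4).
Level 17 falls in the 17-20 band.
Grid: Level 17-20 × Category II = 42-48 months.

42-48 months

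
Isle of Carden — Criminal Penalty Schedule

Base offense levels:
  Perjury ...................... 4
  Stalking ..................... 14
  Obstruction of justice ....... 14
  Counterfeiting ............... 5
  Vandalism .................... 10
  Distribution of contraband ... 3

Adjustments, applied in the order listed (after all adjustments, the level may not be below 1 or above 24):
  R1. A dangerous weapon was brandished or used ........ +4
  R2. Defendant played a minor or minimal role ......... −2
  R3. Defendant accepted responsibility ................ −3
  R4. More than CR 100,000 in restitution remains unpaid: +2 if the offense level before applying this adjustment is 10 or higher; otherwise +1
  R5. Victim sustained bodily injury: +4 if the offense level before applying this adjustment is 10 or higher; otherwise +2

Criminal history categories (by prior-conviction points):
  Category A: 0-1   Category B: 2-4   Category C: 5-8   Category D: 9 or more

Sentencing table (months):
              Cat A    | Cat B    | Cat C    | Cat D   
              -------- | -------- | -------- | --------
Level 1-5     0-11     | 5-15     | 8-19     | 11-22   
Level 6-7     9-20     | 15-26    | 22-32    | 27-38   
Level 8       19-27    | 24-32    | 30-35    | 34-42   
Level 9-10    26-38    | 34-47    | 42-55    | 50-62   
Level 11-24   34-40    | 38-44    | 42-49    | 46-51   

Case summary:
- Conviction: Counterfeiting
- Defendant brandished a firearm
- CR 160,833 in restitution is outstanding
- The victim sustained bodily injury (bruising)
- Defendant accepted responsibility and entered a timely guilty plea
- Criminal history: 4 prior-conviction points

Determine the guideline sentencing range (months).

Base offense level for counterfeiting: 5.
R1 applies: 5 + 4 = 9.
R2 does not apply.
R3 applies: 9 − 3 = 6.
R4 applies (level before this adjustment is 6 < 10, so +1): 6 + 1 = 7.
R5 applies (level before this adjustment is 7 < 10, so +2): 7 + 2 = 9.
Final offense level: 9.
Criminal history: 4 prior points → Category B (2-4).
Level 9 falls in the 9-10 band.
Grid: Level 9-10 × Category B = 34-47 months.

34-47 months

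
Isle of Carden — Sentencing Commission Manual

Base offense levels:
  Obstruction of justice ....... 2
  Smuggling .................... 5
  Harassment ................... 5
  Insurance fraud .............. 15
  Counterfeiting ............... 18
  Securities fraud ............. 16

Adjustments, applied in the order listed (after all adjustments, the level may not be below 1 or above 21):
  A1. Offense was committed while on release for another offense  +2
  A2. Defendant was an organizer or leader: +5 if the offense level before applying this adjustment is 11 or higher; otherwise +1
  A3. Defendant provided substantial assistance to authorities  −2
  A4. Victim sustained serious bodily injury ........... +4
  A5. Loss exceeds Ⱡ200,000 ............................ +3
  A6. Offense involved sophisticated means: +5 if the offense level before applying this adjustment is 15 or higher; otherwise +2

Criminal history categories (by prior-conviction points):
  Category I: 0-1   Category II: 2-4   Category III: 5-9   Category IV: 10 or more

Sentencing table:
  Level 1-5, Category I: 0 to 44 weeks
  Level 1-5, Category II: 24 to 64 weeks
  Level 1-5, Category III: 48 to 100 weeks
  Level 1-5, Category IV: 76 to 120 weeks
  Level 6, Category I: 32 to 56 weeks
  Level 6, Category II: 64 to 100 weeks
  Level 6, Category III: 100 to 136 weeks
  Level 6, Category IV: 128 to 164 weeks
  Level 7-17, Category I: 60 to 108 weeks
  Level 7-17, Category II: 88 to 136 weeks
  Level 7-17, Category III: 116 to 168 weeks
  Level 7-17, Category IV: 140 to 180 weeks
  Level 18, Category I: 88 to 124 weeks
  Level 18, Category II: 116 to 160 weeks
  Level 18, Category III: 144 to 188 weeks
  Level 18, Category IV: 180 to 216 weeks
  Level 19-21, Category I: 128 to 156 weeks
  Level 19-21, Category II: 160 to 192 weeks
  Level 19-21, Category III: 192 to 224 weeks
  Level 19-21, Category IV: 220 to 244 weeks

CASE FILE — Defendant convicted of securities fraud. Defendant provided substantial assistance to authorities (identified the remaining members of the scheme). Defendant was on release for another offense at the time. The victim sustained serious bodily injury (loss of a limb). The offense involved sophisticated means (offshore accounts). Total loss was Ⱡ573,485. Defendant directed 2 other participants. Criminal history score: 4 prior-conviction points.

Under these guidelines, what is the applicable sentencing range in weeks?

Base offense level for securities fraud: 16.
A1 applies: 16 + 2 = 18.
A2 applies (level before this adjustment is 18 ≥ 11, so +5): 18 + 5 = 23.
A3 applies: 23 − 2 = 21.
A4 applies: 21 + 4 = 25.
A5 applies: 25 + 3 = 28.
A6 applies (level before this adjustment is 28 ≥ 15, so +5): 28 + 5 = 33.
Level 33 exceeds the maximum of 21; capped at 21.
Final offense level: 21.
Criminal history: 4 prior points → Category II (2-4).
Level 21 falls in the 19-21 band.
Grid: Level 19-21 × Category II = 160-192 weeks.

160-192 weeks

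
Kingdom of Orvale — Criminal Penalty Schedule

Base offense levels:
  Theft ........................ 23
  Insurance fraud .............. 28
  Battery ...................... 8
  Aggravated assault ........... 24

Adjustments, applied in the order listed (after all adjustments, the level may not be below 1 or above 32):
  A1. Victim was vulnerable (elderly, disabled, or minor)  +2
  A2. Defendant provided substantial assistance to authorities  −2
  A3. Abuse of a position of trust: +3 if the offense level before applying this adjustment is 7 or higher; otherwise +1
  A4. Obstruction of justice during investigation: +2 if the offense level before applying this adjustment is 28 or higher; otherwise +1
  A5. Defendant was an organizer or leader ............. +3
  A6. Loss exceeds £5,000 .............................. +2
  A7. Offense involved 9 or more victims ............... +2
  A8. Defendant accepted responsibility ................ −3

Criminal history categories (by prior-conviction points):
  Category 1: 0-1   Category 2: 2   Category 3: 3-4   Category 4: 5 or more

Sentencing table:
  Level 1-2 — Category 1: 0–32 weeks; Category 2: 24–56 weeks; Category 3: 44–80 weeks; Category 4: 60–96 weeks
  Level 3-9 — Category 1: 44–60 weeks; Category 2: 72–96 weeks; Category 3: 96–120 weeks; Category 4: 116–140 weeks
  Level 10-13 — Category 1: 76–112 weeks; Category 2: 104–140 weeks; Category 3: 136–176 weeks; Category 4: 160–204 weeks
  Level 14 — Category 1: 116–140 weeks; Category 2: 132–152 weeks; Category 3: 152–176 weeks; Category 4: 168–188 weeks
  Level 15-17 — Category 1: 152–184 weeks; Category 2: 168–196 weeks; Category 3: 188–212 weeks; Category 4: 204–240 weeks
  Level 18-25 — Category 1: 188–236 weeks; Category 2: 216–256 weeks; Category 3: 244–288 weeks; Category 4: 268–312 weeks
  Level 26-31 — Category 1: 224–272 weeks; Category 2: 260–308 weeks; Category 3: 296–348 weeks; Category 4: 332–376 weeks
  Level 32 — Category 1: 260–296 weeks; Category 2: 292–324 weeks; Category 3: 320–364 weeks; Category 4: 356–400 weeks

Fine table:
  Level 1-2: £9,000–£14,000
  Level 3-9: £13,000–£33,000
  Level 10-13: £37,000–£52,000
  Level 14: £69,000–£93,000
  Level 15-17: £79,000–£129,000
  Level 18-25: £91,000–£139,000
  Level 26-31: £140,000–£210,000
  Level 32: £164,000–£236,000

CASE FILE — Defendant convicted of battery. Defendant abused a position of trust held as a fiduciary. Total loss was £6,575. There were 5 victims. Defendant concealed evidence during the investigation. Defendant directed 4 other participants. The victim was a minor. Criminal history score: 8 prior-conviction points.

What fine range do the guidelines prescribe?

Base offense level for battery: 8.
A1 applies: 8 + 2 = 10.
A3 applies (level before this adjustment is 10 ≥ 7, so +3): 10 + 3 = 13.
A4 applies (level before this adjustment is 13 < 28, so +1): 13 + 1 = 14.
A5 applies: 14 + 3 = 17.
A6 applies: 17 + 2 = 19.
A7 does not apply.
Final offense level: 19.
Level 19 falls in the 18-25 band.
Fine table: Level 18-25 → £91,000–£139,000.

£91,000–£139,000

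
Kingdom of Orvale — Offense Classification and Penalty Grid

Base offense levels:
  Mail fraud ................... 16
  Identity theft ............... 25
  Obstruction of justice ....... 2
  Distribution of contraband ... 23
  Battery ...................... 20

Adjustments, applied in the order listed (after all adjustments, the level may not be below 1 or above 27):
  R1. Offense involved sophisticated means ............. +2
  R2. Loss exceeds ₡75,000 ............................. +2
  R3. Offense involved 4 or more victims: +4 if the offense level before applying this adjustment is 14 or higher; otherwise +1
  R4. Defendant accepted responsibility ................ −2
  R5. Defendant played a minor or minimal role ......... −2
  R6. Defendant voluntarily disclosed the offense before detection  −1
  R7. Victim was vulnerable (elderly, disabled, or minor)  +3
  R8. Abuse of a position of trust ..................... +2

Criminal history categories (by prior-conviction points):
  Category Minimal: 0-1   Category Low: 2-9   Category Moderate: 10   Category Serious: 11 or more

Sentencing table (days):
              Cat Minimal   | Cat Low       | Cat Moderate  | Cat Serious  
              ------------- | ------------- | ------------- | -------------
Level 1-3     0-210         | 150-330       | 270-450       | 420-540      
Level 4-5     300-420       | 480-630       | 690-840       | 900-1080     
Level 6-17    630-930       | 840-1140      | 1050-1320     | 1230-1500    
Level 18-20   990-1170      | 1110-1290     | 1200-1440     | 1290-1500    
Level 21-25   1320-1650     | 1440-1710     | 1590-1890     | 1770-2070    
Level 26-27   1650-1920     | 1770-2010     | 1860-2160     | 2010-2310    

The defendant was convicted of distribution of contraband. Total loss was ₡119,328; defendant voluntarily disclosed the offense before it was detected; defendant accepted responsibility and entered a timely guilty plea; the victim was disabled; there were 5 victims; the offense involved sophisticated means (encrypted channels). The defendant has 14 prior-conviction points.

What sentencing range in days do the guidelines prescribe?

Base offense level for distribution of contraband: 23.
R1 applies: 23 + 2 = 25.
R2 applies: 25 + 2 = 27.
R3 applies (level before this adjustment is 27 ≥ 14, so +4): 27 + 4 = 31.
R4 applies: 31 − 2 = 29.
R6 applies: 29 − 1 = 28.
R7 applies: 28 + 3 = 31.
R8 does not apply.
Level 31 exceeds the maximum of 27; capped at 27.
Final offense level: 27.
Criminal history: 14 prior points → Category Serious (11+).
Level 27 falls in the 26-27 band.
Grid: Level 26-27 × Category Serious = 2010-2310 days.

2010-2310 days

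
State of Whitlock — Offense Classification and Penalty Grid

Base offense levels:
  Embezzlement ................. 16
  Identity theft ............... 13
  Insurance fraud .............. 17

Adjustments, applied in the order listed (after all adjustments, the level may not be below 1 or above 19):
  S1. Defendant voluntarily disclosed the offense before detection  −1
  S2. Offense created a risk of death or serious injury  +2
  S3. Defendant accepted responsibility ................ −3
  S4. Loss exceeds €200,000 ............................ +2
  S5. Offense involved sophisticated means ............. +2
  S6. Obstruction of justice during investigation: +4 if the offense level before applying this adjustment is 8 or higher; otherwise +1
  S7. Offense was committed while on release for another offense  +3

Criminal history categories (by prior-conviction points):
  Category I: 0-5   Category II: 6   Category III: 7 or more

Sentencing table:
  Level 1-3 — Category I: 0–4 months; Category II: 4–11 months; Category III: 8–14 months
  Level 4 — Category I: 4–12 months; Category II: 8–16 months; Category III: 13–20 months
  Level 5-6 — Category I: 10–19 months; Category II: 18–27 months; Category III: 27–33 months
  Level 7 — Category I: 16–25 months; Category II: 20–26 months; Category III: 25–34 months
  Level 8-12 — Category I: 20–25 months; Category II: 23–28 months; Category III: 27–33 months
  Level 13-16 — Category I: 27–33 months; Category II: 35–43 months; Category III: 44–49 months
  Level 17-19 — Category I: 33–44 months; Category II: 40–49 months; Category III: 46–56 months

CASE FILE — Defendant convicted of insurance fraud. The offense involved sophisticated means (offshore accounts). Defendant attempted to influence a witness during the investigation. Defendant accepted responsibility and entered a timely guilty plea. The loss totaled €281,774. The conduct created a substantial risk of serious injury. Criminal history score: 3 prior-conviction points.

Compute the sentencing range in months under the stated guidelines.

33-44 months

Base offense level for insurance fraud: 17.
S1 does not apply.
S2 applies: 17 + 2 = 19.
S3 applies: 19 − 3 = 16.
S4 applies: 16 + 2 = 18.
S5 applies: 18 + 2 = 20.
S6 applies (level before this adjustment is 20 ≥ 8, so +4): 20 + 4 = 24.
S7 does not apply.
Level 24 exceeds the maximum of 19; capped at 19.
Final offense level: 19.
Criminal history: 3 prior points → Category I (0-5).
Level 19 falls in the 17-19 band.
Grid: Level 17-19 × Category I = 33-44 months.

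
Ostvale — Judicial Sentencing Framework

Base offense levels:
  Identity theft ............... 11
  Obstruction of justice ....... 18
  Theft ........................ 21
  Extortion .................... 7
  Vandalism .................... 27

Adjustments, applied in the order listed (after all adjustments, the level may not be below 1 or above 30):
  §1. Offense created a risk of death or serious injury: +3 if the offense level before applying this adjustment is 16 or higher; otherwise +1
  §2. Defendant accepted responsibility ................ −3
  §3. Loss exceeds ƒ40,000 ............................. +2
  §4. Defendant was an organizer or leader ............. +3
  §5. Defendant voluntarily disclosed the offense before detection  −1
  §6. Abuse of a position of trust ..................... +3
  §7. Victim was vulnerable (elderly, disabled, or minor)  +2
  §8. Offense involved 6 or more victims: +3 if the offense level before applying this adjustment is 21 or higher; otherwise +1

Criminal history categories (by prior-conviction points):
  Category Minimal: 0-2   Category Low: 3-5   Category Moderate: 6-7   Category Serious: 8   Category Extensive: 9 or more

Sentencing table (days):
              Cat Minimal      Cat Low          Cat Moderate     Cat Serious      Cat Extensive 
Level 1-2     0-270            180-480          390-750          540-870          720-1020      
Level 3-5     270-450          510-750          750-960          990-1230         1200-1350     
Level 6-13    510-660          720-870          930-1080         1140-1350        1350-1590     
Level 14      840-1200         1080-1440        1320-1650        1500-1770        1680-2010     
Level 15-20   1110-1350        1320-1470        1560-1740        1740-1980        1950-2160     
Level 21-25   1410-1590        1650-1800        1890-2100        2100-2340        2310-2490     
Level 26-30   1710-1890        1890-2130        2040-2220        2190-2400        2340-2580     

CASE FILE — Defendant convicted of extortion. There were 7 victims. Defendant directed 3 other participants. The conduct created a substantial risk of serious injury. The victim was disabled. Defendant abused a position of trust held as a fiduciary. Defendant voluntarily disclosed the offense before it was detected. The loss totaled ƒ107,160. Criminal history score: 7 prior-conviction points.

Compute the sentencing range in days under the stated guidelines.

1560-1740 days

Base offense level for extortion: 7.
§1 applies (level before this adjustment is 7 < 16, so +1): 7 + 1 = 8.
§3 applies: 8 + 2 = 10.
§4 applies: 10 + 3 = 13.
§5 applies: 13 − 1 = 12.
§6 applies: 12 + 3 = 15.
§7 applies: 15 + 2 = 17.
§8 applies (level before this adjustment is 17 < 21, so +1): 17 + 1 = 18.
Final offense level: 18.
Criminal history: 7 prior points → Category Moderate (6-7).
Level 18 falls in the 15-20 band.
Grid: Level 15-20 × Category Moderate = 1560-1740 days.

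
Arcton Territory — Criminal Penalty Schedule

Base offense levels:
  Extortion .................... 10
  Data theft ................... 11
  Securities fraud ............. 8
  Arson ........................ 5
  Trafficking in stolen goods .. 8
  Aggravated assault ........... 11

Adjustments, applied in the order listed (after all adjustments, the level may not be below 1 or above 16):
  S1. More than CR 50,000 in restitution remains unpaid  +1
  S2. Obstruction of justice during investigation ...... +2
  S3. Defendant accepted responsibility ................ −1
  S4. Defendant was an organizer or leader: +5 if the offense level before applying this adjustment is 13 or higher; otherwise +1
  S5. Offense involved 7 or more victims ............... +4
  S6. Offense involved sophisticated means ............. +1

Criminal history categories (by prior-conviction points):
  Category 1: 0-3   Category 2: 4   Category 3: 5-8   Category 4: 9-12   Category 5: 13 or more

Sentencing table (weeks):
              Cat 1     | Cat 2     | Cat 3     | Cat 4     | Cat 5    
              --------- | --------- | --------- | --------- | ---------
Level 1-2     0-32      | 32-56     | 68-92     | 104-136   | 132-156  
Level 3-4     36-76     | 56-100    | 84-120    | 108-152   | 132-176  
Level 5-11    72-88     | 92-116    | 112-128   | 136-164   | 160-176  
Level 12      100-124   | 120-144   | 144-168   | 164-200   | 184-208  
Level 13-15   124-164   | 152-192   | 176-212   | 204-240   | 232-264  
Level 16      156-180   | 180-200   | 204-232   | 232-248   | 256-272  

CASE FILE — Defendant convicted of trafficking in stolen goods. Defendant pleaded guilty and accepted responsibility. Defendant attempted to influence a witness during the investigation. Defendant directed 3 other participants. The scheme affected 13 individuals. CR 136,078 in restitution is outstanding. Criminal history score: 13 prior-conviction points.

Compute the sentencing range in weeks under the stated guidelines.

Base offense level for trafficking in stolen goods: 8.
S1 applies: 8 + 1 = 9.
S2 applies: 9 + 2 = 11.
S3 applies: 11 − 1 = 10.
S4 applies (level before this adjustment is 10 < 13, so +1): 10 + 1 = 11.
S5 applies: 11 + 4 = 15.
Final offense level: 15.
Criminal history: 13 prior points → Category 5 (13+).
Level 15 falls in the 13-15 band.
Grid: Level 13-15 × Category 5 = 232-264 weeks.

232-264 weeks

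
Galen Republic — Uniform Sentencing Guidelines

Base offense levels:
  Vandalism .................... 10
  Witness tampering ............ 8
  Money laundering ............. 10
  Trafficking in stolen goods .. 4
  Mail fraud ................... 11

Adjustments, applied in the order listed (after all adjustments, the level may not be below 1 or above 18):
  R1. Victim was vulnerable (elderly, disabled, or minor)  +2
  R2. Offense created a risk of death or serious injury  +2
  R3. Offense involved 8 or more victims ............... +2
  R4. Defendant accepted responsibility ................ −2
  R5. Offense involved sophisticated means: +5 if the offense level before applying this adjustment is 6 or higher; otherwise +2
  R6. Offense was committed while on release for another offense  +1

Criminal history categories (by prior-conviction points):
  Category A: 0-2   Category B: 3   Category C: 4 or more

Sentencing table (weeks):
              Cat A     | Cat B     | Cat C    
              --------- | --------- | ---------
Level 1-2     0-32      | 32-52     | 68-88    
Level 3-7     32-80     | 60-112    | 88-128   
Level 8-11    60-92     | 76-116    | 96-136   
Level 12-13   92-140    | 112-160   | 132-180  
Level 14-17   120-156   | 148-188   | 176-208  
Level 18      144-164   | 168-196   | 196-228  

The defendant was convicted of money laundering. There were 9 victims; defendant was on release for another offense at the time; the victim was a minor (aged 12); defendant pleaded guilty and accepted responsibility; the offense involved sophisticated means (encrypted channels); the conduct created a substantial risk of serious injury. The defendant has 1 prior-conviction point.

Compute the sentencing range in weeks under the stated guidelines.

144-164 weeks

Base offense level for money laundering: 10.
R1 applies: 10 + 2 = 12.
R2 applies: 12 + 2 = 14.
R3 applies: 14 + 2 = 16.
R4 applies: 16 − 2 = 14.
R5 applies (level before this adjustment is 14 ≥ 6, so +5): 14 + 5 = 19.
R6 applies: 19 + 1 = 20.
Level 20 exceeds the maximum of 18; capped at 18.
Final offense level: 18.
Criminal history: 1 prior point → Category A (0-2).
Level 18 falls in the 18 band.
Grid: Level 18 × Category A = 144-164 weeks.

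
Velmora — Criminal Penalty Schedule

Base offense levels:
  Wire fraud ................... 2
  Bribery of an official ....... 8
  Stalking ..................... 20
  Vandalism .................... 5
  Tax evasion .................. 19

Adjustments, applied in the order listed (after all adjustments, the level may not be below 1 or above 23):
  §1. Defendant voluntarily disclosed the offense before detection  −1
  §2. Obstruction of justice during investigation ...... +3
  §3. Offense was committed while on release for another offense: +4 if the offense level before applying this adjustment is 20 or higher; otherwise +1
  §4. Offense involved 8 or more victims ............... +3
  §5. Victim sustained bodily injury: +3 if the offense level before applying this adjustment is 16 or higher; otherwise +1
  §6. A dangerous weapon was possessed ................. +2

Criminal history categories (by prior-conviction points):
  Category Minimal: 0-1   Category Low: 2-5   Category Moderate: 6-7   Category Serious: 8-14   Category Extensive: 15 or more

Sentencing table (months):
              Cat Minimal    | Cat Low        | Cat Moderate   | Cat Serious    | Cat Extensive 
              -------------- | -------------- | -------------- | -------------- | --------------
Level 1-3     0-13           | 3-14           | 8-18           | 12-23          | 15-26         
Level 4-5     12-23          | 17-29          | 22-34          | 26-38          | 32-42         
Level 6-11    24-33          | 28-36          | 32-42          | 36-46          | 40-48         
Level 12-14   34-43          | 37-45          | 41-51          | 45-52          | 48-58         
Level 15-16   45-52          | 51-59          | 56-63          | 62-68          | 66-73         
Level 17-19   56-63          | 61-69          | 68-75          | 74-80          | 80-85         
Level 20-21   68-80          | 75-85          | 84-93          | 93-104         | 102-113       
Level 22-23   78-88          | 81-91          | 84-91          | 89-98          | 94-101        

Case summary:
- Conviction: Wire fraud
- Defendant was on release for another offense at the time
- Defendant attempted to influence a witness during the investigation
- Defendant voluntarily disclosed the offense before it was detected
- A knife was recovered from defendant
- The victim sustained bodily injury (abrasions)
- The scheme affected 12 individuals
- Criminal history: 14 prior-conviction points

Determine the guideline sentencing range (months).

36-46 months

Base offense level for wire fraud: 2.
§1 applies: 2 − 1 = 1.
§2 applies: 1 + 3 = 4.
§3 applies (level before this adjustment is 4 < 20, so +1): 4 + 1 = 5.
§4 applies: 5 + 3 = 8.
§5 applies (level before this adjustment is 8 < 16, so +1): 8 + 1 = 9.
§6 applies: 9 + 2 = 11.
Final offense level: 11.
Criminal history: 14 prior points → Category Serious (8-14).
Level 11 falls in the 6-11 band.
Grid: Level 6-11 × Category Serious = 36-46 months.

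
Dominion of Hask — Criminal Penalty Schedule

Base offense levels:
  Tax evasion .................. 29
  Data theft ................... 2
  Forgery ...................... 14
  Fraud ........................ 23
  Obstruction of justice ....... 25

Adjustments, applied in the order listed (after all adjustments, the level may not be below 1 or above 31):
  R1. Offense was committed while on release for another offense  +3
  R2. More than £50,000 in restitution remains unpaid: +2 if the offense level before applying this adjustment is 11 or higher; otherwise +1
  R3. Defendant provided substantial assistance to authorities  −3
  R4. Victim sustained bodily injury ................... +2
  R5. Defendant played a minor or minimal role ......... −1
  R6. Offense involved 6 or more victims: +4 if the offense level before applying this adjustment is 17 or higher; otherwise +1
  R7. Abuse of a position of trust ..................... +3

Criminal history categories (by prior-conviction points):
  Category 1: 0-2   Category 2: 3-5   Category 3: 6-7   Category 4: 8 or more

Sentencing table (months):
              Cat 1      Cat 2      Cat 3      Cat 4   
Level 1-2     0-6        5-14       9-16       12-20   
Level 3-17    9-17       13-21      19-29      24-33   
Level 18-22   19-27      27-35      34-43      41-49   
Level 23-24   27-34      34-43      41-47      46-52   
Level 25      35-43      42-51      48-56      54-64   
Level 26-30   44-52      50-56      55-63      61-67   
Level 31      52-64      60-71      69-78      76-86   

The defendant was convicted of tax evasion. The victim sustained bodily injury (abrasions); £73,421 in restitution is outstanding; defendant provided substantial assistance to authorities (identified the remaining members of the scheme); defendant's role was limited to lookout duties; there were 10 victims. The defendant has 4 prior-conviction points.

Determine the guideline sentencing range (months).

60-71 months

Base offense level for tax evasion: 29.
R2 applies (level before this adjustment is 29 ≥ 11, so +2): 29 + 2 = 31.
R3 applies: 31 − 3 = 28.
R4 applies: 28 + 2 = 30.
R5 applies: 30 − 1 = 29.
R6 applies (level before this adjustment is 29 ≥ 17, so +4): 29 + 4 = 33.
Level 33 exceeds the maximum of 31; capped at 31.
Final offense level: 31.
Criminal history: 4 prior points → Category 2 (3-5).
Level 31 falls in the 31 band.
Grid: Level 31 × Category 2 = 60-71 months.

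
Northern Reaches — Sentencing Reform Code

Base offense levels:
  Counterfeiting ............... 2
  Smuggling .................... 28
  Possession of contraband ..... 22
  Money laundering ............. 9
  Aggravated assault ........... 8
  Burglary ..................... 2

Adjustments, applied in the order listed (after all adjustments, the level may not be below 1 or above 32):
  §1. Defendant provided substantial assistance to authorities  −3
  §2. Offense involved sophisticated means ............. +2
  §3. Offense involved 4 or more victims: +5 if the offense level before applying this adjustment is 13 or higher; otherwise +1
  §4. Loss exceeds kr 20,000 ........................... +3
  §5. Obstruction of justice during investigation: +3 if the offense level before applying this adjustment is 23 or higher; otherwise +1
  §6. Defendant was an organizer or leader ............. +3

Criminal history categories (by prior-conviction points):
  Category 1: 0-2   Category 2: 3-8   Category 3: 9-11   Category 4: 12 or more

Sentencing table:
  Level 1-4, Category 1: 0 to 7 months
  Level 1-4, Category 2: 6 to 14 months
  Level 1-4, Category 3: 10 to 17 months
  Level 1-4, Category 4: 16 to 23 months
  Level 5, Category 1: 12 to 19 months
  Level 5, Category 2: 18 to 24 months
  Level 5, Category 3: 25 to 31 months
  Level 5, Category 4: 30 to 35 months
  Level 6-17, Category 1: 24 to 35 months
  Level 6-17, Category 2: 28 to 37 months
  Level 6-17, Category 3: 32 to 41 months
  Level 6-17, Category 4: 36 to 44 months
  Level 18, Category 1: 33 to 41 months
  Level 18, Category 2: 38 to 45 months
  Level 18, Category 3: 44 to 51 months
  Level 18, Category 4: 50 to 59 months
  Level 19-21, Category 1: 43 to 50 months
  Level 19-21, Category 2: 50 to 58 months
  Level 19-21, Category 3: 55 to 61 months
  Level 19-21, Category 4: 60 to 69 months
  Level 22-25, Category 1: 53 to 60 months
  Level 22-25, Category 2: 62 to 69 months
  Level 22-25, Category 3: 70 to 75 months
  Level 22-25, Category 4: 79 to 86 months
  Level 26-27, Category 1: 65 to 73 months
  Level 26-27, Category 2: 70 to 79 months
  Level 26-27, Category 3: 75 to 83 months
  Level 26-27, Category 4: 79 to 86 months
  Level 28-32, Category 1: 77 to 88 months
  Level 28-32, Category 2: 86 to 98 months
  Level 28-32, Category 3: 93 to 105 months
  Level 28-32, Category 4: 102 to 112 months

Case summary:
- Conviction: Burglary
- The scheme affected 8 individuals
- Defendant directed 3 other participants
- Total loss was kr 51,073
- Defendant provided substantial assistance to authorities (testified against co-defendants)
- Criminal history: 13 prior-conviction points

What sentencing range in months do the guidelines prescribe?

Base offense level for burglary: 2.
§1 applies: 2 − 3 = -1.
§2 does not apply.
§3 applies (level before this adjustment is -1 < 13, so +1): -1 + 1 = 0.
§4 applies: 0 + 3 = 3.
§6 applies: 3 + 3 = 6.
Final offense level: 6.
Criminal history: 13 prior points → Category 4 (12+).
Level 6 falls in the 6-17 band.
Grid: Level 6-17 × Category 4 = 36-44 months.

36-44 months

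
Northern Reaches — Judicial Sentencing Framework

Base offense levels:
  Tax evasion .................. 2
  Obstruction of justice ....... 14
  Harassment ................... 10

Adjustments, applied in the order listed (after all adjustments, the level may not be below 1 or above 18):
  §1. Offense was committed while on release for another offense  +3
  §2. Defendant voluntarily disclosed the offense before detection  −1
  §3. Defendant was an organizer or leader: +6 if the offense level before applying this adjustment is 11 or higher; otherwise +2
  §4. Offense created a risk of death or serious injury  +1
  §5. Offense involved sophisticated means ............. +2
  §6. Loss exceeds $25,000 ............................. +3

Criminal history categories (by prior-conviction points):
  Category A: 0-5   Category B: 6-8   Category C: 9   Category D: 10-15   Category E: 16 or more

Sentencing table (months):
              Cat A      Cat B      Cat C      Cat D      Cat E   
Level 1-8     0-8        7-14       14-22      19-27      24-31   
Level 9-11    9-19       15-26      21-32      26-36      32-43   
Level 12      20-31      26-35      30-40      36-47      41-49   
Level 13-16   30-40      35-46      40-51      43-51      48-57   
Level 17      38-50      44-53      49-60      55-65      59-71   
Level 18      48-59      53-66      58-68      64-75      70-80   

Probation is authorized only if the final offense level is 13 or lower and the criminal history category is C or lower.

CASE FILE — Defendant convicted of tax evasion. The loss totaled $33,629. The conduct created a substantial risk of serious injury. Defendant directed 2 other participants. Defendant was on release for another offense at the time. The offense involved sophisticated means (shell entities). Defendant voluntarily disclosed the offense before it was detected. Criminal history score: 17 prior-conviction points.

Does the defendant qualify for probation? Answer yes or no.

No

Base offense level for tax evasion: 2.
§1 applies: 2 + 3 = 5.
§2 applies: 5 − 1 = 4.
§3 applies (level before this adjustment is 4 < 11, so +2): 4 + 2 = 6.
§4 applies: 6 + 1 = 7.
§5 applies: 7 + 2 = 9.
§6 applies: 9 + 3 = 12.
Final offense level: 12.
Criminal history: 17 prior points → Category E (16+).
Level 12 falls in the 12 band.
Grid: Level 12 × Category E = 41-49 months.
Probation check: level 12 ≤ 13 and category E > C → not eligible.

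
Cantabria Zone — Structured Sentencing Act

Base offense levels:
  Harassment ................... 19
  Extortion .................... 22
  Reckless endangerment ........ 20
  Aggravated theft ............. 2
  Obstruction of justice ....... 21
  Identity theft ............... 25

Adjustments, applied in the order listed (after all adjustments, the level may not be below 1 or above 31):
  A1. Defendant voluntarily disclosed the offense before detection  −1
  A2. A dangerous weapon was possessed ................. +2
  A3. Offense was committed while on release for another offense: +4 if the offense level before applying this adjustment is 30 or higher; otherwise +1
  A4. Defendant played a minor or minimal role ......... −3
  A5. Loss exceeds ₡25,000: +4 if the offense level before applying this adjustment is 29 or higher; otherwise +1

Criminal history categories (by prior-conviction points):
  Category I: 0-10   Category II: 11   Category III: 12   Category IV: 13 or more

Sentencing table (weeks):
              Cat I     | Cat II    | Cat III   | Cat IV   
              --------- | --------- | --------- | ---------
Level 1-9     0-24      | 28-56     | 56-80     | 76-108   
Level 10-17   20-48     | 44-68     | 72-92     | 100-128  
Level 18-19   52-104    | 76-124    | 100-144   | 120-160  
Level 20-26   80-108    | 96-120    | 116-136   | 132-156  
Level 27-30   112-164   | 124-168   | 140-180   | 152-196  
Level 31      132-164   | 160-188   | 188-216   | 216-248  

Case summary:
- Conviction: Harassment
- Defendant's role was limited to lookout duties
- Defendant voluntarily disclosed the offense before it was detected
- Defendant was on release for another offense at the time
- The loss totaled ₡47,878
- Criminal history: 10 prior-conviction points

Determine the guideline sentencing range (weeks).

Base offense level for harassment: 19.
A1 applies: 19 − 1 = 18.
A2 does not apply.
A3 applies (level before this adjustment is 18 < 30, so +1): 18 + 1 = 19.
A4 applies: 19 − 3 = 16.
A5 applies (level before this adjustment is 16 < 29, so +1): 16 + 1 = 17.
Final offense level: 17.
Criminal history: 10 prior points → Category I (0-10).
Level 17 falls in the 10-17 band.
Grid: Level 10-17 × Category I = 20-48 weeks.

20-48 weeks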